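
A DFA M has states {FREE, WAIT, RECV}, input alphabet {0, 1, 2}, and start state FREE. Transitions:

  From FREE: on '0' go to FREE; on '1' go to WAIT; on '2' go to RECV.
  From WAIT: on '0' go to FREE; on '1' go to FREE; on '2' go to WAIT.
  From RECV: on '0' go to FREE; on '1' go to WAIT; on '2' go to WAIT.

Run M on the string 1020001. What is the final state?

Trace: FREE -1-> WAIT -0-> FREE -2-> RECV -0-> FREE -0-> FREE -0-> FREE -1-> WAIT

WAIT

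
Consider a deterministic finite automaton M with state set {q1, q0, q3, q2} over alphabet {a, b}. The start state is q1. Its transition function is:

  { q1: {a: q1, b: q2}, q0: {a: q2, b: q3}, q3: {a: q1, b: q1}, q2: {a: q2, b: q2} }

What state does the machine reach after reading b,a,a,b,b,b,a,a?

q2

q1 → q2 → q2 → q2 → q2 → q2 → q2 → q2 → q2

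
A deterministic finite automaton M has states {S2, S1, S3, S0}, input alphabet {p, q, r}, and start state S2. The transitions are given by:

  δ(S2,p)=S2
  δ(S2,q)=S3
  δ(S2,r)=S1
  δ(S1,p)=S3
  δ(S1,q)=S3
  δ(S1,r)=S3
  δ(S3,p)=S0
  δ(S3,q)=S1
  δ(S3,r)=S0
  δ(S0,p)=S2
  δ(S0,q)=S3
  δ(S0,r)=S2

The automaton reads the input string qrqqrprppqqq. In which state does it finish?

S3

Trace: S2 -q-> S3 -r-> S0 -q-> S3 -q-> S1 -r-> S3 -p-> S0 -r-> S2 -p-> S2 -p-> S2 -q-> S3 -q-> S1 -q-> S3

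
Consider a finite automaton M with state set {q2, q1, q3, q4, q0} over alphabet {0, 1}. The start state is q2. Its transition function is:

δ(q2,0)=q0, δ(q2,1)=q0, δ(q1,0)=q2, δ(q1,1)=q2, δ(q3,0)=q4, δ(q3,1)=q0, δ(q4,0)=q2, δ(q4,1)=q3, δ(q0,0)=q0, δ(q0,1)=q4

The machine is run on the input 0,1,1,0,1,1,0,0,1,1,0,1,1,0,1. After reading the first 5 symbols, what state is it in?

q2 → q0 → q4 → q3 → q4 → q3
After 5 symbols: q3.

q3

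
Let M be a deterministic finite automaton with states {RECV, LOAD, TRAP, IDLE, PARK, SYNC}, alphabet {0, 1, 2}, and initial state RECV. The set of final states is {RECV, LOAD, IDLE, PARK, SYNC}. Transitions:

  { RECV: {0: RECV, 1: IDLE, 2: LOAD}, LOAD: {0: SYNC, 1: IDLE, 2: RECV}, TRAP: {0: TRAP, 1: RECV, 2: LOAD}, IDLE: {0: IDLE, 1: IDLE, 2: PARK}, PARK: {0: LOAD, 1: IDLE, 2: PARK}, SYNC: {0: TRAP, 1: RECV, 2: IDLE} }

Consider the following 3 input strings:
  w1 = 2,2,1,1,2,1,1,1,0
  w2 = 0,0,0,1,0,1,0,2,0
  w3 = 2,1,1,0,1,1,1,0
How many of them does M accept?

3

w1:
  start at RECV
  read '2': RECV → LOAD
  read '2': LOAD → RECV
  read '1': RECV → IDLE
  read '1': IDLE → IDLE
  read '2': IDLE → PARK
  read '1': PARK → IDLE
  read '1': IDLE → IDLE
  read '1': IDLE → IDLE
  read '0': IDLE → IDLE
  end IDLE, accepted
w2:
  start at RECV
  read '0': RECV → RECV
  read '0': RECV → RECV
  read '0': RECV → RECV
  read '1': RECV → IDLE
  read '0': IDLE → IDLE
  read '1': IDLE → IDLE
  read '0': IDLE → IDLE
  read '2': IDLE → PARK
  read '0': PARK → LOAD
  end LOAD, accepted
w3:
  start at RECV
  read '2': RECV → LOAD
  read '1': LOAD → IDLE
  read '1': IDLE → IDLE
  read '0': IDLE → IDLE
  read '1': IDLE → IDLE
  read '1': IDLE → IDLE
  read '1': IDLE → IDLE
  read '0': IDLE → IDLE
  end IDLE, accepted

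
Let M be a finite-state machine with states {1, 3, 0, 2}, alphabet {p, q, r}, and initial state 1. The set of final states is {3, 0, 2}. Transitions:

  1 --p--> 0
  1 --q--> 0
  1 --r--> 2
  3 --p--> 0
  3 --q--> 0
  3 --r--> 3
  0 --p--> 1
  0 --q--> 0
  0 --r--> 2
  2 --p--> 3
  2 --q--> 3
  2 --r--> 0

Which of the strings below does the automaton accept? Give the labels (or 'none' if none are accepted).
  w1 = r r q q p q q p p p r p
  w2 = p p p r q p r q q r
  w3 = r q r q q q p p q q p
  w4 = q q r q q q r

w1, w2, w4

w1: Trace: 1 -r-> 2 -r-> 0 -q-> 0 -q-> 0 -p-> 1 -q-> 0 -q-> 0 -p-> 1 -p-> 0 -p-> 1 -r-> 2 -p-> 3  → end 3, accepted
w2: Trace: 1 -p-> 0 -p-> 1 -p-> 0 -r-> 2 -q-> 3 -p-> 0 -r-> 2 -q-> 3 -q-> 0 -r-> 2  → end 2, accepted
w3: Trace: 1 -r-> 2 -q-> 3 -r-> 3 -q-> 0 -q-> 0 -q-> 0 -p-> 1 -p-> 0 -q-> 0 -q-> 0 -p-> 1  → end 1, rejected
w4: Trace: 1 -q-> 0 -q-> 0 -r-> 2 -q-> 3 -q-> 0 -q-> 0 -r-> 2  → end 2, accepted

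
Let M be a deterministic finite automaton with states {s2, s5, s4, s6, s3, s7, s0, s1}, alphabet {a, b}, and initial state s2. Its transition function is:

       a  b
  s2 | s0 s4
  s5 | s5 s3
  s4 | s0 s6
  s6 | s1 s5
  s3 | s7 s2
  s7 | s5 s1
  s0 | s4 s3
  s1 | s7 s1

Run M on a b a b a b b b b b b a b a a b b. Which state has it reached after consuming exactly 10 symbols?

start at s2
read 'a': s2 → s0
read 'b': s0 → s3
read 'a': s3 → s7
read 'b': s7 → s1
read 'a': s1 → s7
read 'b': s7 → s1
read 'b': s1 → s1
read 'b': s1 → s1
read 'b': s1 → s1
read 'b': s1 → s1
After 10 symbols: s1.

s1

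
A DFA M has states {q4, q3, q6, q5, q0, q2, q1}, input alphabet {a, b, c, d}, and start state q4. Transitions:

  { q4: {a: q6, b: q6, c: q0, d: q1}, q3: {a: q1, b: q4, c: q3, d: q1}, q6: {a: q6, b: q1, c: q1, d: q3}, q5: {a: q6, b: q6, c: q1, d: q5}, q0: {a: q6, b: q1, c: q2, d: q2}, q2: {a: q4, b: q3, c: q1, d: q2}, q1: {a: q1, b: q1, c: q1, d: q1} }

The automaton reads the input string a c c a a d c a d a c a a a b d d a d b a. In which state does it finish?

Trace: q4 -a-> q6 -c-> q1 -c-> q1 -a-> q1 -a-> q1 -d-> q1 -c-> q1 -a-> q1 -d-> q1 -a-> q1 -c-> q1 -a-> q1 -a-> q1 -a-> q1 -b-> q1 -d-> q1 -d-> q1 -a-> q1 -d-> q1 -b-> q1 -a-> q1

q1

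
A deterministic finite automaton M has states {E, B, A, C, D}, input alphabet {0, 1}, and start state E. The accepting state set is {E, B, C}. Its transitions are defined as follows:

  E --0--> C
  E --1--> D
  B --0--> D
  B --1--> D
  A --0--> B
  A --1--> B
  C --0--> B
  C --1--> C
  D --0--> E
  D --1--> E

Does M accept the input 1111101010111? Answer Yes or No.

start at E
read '1': E → D
read '1': D → E
read '1': E → D
read '1': D → E
read '1': E → D
read '0': D → E
read '1': E → D
read '0': D → E
read '1': E → D
read '0': D → E
read '1': E → D
read '1': D → E
read '1': E → D
End state D is not accepting.

No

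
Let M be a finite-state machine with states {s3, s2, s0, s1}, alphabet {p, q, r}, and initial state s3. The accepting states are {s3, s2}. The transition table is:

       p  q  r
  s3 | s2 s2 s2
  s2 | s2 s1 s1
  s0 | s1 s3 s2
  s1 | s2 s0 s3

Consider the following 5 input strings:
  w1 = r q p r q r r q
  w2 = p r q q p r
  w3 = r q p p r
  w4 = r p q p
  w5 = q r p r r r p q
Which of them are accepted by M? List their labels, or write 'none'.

w1: Trace: s3 -r-> s2 -q-> s1 -p-> s2 -r-> s1 -q-> s0 -r-> s2 -r-> s1 -q-> s0  → end s0, rejected
w2: Trace: s3 -p-> s2 -r-> s1 -q-> s0 -q-> s3 -p-> s2 -r-> s1  → end s1, rejected
w3: Trace: s3 -r-> s2 -q-> s1 -p-> s2 -p-> s2 -r-> s1  → end s1, rejected
w4: Trace: s3 -r-> s2 -p-> s2 -q-> s1 -p-> s2  → end s2, accepted
w5: Trace: s3 -q-> s2 -r-> s1 -p-> s2 -r-> s1 -r-> s3 -r-> s2 -p-> s2 -q-> s1  → end s1, rejected

w4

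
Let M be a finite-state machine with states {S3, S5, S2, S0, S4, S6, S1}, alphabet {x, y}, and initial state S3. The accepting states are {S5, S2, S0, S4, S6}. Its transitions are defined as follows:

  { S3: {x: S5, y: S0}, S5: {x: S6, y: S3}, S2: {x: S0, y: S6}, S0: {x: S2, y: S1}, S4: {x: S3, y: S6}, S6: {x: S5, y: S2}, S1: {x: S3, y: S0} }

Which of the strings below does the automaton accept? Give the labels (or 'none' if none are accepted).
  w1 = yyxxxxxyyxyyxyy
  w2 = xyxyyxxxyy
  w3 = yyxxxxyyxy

w1:
  start at S3
  read 'y': S3 → S0
  read 'y': S0 → S1
  read 'x': S1 → S3
  read 'x': S3 → S5
  read 'x': S5 → S6
  read 'x': S6 → S5
  read 'x': S5 → S6
  read 'y': S6 → S2
  read 'y': S2 → S6
  read 'x': S6 → S5
  read 'y': S5 → S3
  read 'y': S3 → S0
  read 'x': S0 → S2
  read 'y': S2 → S6
  read 'y': S6 → S2
  end S2, accepted
w2:
  start at S3
  read 'x': S3 → S5
  read 'y': S5 → S3
  read 'x': S3 → S5
  read 'y': S5 → S3
  read 'y': S3 → S0
  read 'x': S0 → S2
  read 'x': S2 → S0
  read 'x': S0 → S2
  read 'y': S2 → S6
  read 'y': S6 → S2
  end S2, accepted
w3:
  start at S3
  read 'y': S3 → S0
  read 'y': S0 → S1
  read 'x': S1 → S3
  read 'x': S3 → S5
  read 'x': S5 → S6
  read 'x': S6 → S5
  read 'y': S5 → S3
  read 'y': S3 → S0
  read 'x': S0 → S2
  read 'y': S2 → S6
  end S6, accepted

w1, w2, w3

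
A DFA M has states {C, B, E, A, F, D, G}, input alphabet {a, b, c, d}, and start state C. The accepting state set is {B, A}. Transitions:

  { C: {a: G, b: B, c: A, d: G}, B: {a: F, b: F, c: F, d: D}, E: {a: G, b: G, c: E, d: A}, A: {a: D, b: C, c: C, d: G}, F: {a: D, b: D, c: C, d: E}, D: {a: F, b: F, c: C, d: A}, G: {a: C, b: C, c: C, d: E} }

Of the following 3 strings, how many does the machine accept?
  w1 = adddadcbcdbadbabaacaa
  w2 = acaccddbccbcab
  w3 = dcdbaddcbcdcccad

w1: Trace: C -a-> G -d-> E -d-> A -d-> G -a-> C -d-> G -c-> C -b-> B -c-> F -d-> E -b-> G -a-> C -d-> G -b-> C -a-> G -b-> C -a-> G -a-> C -c-> A -a-> D -a-> F  → end F, rejected
w2: Trace: C -a-> G -c-> C -a-> G -c-> C -c-> A -d-> G -d-> E -b-> G -c-> C -c-> A -b-> C -c-> A -a-> D -b-> F  → end F, rejected
w3: Trace: C -d-> G -c-> C -d-> G -b-> C -a-> G -d-> E -d-> A -c-> C -b-> B -c-> F -d-> E -c-> E -c-> E -c-> E -a-> G -d-> E  → end E, rejected

0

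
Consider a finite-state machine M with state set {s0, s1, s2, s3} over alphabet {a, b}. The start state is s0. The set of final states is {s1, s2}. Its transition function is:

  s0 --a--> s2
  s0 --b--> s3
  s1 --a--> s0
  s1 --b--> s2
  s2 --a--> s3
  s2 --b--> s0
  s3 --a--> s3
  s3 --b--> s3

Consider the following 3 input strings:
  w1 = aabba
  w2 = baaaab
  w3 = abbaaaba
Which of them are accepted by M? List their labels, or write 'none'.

w1:
  start at s0
  read 'a': s0 → s2
  read 'a': s2 → s3
  read 'b': s3 → s3
  read 'b': s3 → s3
  read 'a': s3 → s3
  end s3, rejected
w2:
  start at s0
  read 'b': s0 → s3
  read 'a': s3 → s3
  read 'a': s3 → s3
  read 'a': s3 → s3
  read 'a': s3 → s3
  read 'b': s3 → s3
  end s3, rejected
w3:
  start at s0
  read 'a': s0 → s2
  read 'b': s2 → s0
  read 'b': s0 → s3
  read 'a': s3 → s3
  read 'a': s3 → s3
  read 'a': s3 → s3
  read 'b': s3 → s3
  read 'a': s3 → s3
  end s3, rejected

none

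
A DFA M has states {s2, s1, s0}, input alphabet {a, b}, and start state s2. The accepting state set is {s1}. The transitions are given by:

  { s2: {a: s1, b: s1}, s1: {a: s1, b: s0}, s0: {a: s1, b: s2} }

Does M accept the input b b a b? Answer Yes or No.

No

start at s2
read 'b': s2 → s1
read 'b': s1 → s0
read 'a': s0 → s1
read 'b': s1 → s0
End state s0 is not accepting.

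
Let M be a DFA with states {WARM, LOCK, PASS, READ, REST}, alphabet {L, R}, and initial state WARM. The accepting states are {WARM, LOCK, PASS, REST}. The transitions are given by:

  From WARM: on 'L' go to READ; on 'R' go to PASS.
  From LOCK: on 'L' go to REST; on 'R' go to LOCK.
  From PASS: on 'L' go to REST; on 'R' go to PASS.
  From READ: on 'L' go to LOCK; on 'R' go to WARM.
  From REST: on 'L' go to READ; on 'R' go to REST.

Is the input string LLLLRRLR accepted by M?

Yes

WARM → READ → LOCK → REST → READ → WARM → PASS → REST → REST
End state REST is accepting.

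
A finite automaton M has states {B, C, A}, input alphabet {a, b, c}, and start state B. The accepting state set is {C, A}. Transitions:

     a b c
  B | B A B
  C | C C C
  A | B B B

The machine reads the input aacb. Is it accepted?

Trace: B -a-> B -a-> B -c-> B -b-> A
End state A is accepting.

Yes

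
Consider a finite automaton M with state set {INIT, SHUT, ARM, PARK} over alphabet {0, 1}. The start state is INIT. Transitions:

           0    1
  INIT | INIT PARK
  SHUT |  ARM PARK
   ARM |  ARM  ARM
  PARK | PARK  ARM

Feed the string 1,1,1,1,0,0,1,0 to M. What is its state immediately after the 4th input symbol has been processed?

INIT → PARK → ARM → ARM → ARM
After 4 symbols: ARM.

ARM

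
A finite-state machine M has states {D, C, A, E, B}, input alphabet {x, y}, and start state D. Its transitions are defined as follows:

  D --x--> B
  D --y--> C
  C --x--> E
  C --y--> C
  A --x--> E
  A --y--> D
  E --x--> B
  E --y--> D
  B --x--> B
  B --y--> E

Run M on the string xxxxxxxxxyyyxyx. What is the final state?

D → B → B → B → B → B → B → B → B → B → E → D → C → E → D → B

B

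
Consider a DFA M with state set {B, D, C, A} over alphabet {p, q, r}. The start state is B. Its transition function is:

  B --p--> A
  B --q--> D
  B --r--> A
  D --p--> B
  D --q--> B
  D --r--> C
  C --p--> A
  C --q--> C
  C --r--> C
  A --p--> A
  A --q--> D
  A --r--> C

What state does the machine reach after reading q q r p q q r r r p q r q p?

Trace: B -q-> D -q-> B -r-> A -p-> A -q-> D -q-> B -r-> A -r-> C -r-> C -p-> A -q-> D -r-> C -q-> C -p-> A

A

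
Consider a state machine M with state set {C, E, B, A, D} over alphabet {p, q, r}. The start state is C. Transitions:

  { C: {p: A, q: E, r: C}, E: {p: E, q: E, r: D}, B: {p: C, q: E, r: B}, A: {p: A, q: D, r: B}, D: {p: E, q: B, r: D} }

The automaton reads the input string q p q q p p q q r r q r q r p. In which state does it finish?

start at C
read 'q': C → E
read 'p': E → E
read 'q': E → E
read 'q': E → E
read 'p': E → E
read 'p': E → E
read 'q': E → E
read 'q': E → E
read 'r': E → D
read 'r': D → D
read 'q': D → B
read 'r': B → B
read 'q': B → E
read 'r': E → D
read 'p': D → E

E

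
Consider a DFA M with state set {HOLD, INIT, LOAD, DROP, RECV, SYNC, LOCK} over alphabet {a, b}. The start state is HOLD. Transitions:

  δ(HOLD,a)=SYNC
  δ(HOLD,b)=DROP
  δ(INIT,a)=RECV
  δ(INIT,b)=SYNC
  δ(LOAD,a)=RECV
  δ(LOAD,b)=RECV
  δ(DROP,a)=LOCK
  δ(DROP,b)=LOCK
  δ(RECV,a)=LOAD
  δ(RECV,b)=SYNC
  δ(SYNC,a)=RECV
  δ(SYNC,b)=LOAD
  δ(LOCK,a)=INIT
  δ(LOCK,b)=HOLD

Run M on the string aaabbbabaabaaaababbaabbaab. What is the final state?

RECV

Trace: HOLD -a-> SYNC -a-> RECV -a-> LOAD -b-> RECV -b-> SYNC -b-> LOAD -a-> RECV -b-> SYNC -a-> RECV -a-> LOAD -b-> RECV -a-> LOAD -a-> RECV -a-> LOAD -a-> RECV -b-> SYNC -a-> RECV -b-> SYNC -b-> LOAD -a-> RECV -a-> LOAD -b-> RECV -b-> SYNC -a-> RECV -a-> LOAD -b-> RECV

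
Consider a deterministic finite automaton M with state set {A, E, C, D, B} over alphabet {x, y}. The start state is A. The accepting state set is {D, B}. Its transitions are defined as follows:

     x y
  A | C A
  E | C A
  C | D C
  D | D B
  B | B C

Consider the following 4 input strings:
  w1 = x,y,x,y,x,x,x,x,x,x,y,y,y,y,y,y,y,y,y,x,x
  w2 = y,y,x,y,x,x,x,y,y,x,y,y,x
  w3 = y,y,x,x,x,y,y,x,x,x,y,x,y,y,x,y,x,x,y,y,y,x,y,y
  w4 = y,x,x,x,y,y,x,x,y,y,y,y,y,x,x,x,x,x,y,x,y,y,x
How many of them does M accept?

3

w1:
  start at A
  read 'x': A → C
  read 'y': C → C
  read 'x': C → D
  read 'y': D → B
  read 'x': B → B
  read 'x': B → B
  read 'x': B → B
  read 'x': B → B
  read 'x': B → B
  read 'x': B → B
  read 'y': B → C
  read 'y': C → C
  read 'y': C → C
  read 'y': C → C
  read 'y': C → C
  read 'y': C → C
  read 'y': C → C
  read 'y': C → C
  read 'y': C → C
  read 'x': C → D
  read 'x': D → D
  end D, accepted
w2:
  start at A
  read 'y': A → A
  read 'y': A → A
  read 'x': A → C
  read 'y': C → C
  read 'x': C → D
  read 'x': D → D
  read 'x': D → D
  read 'y': D → B
  read 'y': B → C
  read 'x': C → D
  read 'y': D → B
  read 'y': B → C
  read 'x': C → D
  end D, accepted
w3:
  start at A
  read 'y': A → A
  read 'y': A → A
  read 'x': A → C
  read 'x': C → D
  read 'x': D → D
  read 'y': D → B
  read 'y': B → C
  read 'x': C → D
  read 'x': D → D
  read 'x': D → D
  read 'y': D → B
  read 'x': B → B
  read 'y': B → C
  read 'y': C → C
  read 'x': C → D
  read 'y': D → B
  read 'x': B → B
  read 'x': B → B
  read 'y': B → C
  read 'y': C → C
  read 'y': C → C
  read 'x': C → D
  read 'y': D → B
  read 'y': B → C
  end C, rejected
w4:
  start at A
  read 'y': A → A
  read 'x': A → C
  read 'x': C → D
  read 'x': D → D
  read 'y': D → B
  read 'y': B → C
  read 'x': C → D
  read 'x': D → D
  read 'y': D → B
  read 'y': B → C
  read 'y': C → C
  read 'y': C → C
  read 'y': C → C
  read 'x': C → D
  read 'x': D → D
  read 'x': D → D
  read 'x': D → D
  read 'x': D → D
  read 'y': D → B
  read 'x': B → B
  read 'y': B → C
  read 'y': C → C
  read 'x': C → D
  end D, accepted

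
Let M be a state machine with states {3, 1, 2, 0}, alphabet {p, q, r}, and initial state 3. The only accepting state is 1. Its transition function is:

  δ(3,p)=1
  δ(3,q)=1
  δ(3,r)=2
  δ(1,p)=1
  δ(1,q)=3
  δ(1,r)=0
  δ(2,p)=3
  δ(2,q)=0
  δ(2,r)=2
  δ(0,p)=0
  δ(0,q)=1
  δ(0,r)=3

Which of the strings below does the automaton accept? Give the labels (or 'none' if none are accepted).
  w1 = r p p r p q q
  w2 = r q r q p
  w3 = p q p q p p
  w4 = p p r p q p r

w2, w3

w1: 3 → 2 → 3 → 1 → 0 → 0 → 1 → 3  → end 3, rejected
w2: 3 → 2 → 0 → 3 → 1 → 1  → end 1, accepted
w3: 3 → 1 → 3 → 1 → 3 → 1 → 1  → end 1, accepted
w4: 3 → 1 → 1 → 0 → 0 → 1 → 1 → 0  → end 0, rejected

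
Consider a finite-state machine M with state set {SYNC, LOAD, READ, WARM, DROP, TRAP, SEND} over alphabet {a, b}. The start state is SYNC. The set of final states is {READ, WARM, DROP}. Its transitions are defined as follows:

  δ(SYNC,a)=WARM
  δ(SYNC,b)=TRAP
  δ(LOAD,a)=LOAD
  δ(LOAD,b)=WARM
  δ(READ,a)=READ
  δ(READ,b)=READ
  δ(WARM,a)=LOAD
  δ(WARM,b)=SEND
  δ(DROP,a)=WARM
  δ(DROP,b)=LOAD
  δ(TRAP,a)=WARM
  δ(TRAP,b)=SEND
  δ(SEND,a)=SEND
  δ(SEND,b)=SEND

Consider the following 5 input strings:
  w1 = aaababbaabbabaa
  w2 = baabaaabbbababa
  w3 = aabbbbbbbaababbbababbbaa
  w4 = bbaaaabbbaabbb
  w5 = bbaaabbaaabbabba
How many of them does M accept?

w1: Trace: SYNC -a-> WARM -a-> LOAD -a-> LOAD -b-> WARM -a-> LOAD -b-> WARM -b-> SEND -a-> SEND -a-> SEND -b-> SEND -b-> SEND -a-> SEND -b-> SEND -a-> SEND -a-> SEND  → end SEND, rejected
w2: Trace: SYNC -b-> TRAP -a-> WARM -a-> LOAD -b-> WARM -a-> LOAD -a-> LOAD -a-> LOAD -b-> WARM -b-> SEND -b-> SEND -a-> SEND -b-> SEND -a-> SEND -b-> SEND -a-> SEND  → end SEND, rejected
w3: Trace: SYNC -a-> WARM -a-> LOAD -b-> WARM -b-> SEND -b-> SEND -b-> SEND -b-> SEND -b-> SEND -b-> SEND -a-> SEND -a-> SEND -b-> SEND -a-> SEND -b-> SEND -b-> SEND -b-> SEND -a-> SEND -b-> SEND -a-> SEND -b-> SEND -b-> SEND -b-> SEND -a-> SEND -a-> SEND  → end SEND, rejected
w4: Trace: SYNC -b-> TRAP -b-> SEND -a-> SEND -a-> SEND -a-> SEND -a-> SEND -b-> SEND -b-> SEND -b-> SEND -a-> SEND -a-> SEND -b-> SEND -b-> SEND -b-> SEND  → end SEND, rejected
w5: Trace: SYNC -b-> TRAP -b-> SEND -a-> SEND -a-> SEND -a-> SEND -b-> SEND -b-> SEND -a-> SEND -a-> SEND -a-> SEND -b-> SEND -b-> SEND -a-> SEND -b-> SEND -b-> SEND -a-> SEND  → end SEND, rejected

0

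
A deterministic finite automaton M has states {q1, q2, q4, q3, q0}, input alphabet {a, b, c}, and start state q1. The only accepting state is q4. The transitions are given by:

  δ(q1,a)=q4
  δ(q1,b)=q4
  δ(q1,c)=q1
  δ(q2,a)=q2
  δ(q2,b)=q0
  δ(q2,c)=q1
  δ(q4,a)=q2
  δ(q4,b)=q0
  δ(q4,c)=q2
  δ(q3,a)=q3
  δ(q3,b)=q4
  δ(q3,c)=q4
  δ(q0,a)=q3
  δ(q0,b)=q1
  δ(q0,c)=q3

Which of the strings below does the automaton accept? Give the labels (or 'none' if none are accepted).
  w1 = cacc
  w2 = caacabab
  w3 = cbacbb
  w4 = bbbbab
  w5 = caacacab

w1: q1 → q1 → q4 → q2 → q1  → end q1, rejected
w2: q1 → q1 → q4 → q2 → q1 → q4 → q0 → q3 → q4  → end q4, accepted
w3: q1 → q1 → q4 → q2 → q1 → q4 → q0  → end q0, rejected
w4: q1 → q4 → q0 → q1 → q4 → q2 → q0  → end q0, rejected
w5: q1 → q1 → q4 → q2 → q1 → q4 → q2 → q2 → q0  → end q0, rejected

w2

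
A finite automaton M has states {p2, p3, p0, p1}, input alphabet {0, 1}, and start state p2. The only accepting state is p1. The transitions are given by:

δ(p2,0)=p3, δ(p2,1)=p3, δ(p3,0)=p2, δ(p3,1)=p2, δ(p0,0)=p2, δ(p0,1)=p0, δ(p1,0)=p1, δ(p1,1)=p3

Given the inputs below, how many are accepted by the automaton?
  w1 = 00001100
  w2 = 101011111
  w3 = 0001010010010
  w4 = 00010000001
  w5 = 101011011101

0

w1:
  start at p2
  read '0': p2 → p3
  read '0': p3 → p2
  read '0': p2 → p3
  read '0': p3 → p2
  read '1': p2 → p3
  read '1': p3 → p2
  read '0': p2 → p3
  read '0': p3 → p2
  end p2, rejected
w2:
  start at p2
  read '1': p2 → p3
  read '0': p3 → p2
  read '1': p2 → p3
  read '0': p3 → p2
  read '1': p2 → p3
  read '1': p3 → p2
  read '1': p2 → p3
  read '1': p3 → p2
  read '1': p2 → p3
  end p3, rejected
w3:
  start at p2
  read '0': p2 → p3
  read '0': p3 → p2
  read '0': p2 → p3
  read '1': p3 → p2
  read '0': p2 → p3
  read '1': p3 → p2
  read '0': p2 → p3
  read '0': p3 → p2
  read '1': p2 → p3
  read '0': p3 → p2
  read '0': p2 → p3
  read '1': p3 → p2
  read '0': p2 → p3
  end p3, rejected
w4:
  start at p2
  read '0': p2 → p3
  read '0': p3 → p2
  read '0': p2 → p3
  read '1': p3 → p2
  read '0': p2 → p3
  read '0': p3 → p2
  read '0': p2 → p3
  read '0': p3 → p2
  read '0': p2 → p3
  read '0': p3 → p2
  read '1': p2 → p3
  end p3, rejected
w5:
  start at p2
  read '1': p2 → p3
  read '0': p3 → p2
  read '1': p2 → p3
  read '0': p3 → p2
  read '1': p2 → p3
  read '1': p3 → p2
  read '0': p2 → p3
  read '1': p3 → p2
  read '1': p2 → p3
  read '1': p3 → p2
  read '0': p2 → p3
  read '1': p3 → p2
  end p2, rejected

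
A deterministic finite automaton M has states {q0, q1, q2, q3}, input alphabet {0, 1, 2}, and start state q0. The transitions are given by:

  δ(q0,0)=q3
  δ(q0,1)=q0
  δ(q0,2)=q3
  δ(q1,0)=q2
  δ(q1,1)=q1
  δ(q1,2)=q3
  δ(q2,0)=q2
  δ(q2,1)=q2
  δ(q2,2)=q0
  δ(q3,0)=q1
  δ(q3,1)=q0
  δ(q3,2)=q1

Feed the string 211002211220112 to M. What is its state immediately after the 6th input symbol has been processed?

start at q0
read '2': q0 → q3
read '1': q3 → q0
read '1': q0 → q0
read '0': q0 → q3
read '0': q3 → q1
read '2': q1 → q3
After 6 symbols: q3.

q3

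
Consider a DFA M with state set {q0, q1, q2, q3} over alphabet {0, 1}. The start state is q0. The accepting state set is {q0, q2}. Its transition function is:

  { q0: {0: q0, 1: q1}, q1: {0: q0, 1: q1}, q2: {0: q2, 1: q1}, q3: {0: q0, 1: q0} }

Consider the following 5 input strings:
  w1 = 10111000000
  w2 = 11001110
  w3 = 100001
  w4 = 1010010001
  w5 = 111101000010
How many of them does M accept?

3

w1: Trace: q0 -1-> q1 -0-> q0 -1-> q1 -1-> q1 -1-> q1 -0-> q0 -0-> q0 -0-> q0 -0-> q0 -0-> q0 -0-> q0  → end q0, accepted
w2: Trace: q0 -1-> q1 -1-> q1 -0-> q0 -0-> q0 -1-> q1 -1-> q1 -1-> q1 -0-> q0  → end q0, accepted
w3: Trace: q0 -1-> q1 -0-> q0 -0-> q0 -0-> q0 -0-> q0 -1-> q1  → end q1, rejected
w4: Trace: q0 -1-> q1 -0-> q0 -1-> q1 -0-> q0 -0-> q0 -1-> q1 -0-> q0 -0-> q0 -0-> q0 -1-> q1  → end q1, rejected
w5: Trace: q0 -1-> q1 -1-> q1 -1-> q1 -1-> q1 -0-> q0 -1-> q1 -0-> q0 -0-> q0 -0-> q0 -0-> q0 -1-> q1 -0-> q0  → end q0, accepted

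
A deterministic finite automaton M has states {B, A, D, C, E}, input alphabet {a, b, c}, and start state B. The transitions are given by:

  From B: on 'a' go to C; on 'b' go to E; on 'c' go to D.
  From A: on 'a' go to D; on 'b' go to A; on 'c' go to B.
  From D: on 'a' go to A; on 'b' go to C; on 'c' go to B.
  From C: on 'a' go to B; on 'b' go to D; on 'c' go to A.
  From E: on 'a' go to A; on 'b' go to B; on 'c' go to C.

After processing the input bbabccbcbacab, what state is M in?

B → E → B → C → D → B → D → C → A → A → D → B → C → D

D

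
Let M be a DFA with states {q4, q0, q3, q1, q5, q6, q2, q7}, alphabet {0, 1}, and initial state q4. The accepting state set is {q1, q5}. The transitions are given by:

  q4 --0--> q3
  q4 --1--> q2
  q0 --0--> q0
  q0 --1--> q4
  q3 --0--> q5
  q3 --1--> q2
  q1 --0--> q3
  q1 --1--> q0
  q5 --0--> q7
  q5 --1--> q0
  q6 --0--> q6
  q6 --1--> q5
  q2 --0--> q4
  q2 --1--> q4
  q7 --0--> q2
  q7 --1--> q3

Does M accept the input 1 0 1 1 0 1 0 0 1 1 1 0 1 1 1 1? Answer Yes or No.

Trace: q4 -1-> q2 -0-> q4 -1-> q2 -1-> q4 -0-> q3 -1-> q2 -0-> q4 -0-> q3 -1-> q2 -1-> q4 -1-> q2 -0-> q4 -1-> q2 -1-> q4 -1-> q2 -1-> q4
End state q4 is not accepting.

No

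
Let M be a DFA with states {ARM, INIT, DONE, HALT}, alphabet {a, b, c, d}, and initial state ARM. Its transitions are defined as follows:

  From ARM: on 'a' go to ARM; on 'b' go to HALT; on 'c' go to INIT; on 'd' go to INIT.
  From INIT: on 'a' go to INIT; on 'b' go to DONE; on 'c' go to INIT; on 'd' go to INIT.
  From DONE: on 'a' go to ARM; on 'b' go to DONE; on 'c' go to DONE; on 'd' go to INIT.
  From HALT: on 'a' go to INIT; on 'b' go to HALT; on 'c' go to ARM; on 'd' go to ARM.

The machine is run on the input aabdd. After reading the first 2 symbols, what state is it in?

start at ARM
read 'a': ARM → ARM
read 'a': ARM → ARM
After 2 symbols: ARM.

ARM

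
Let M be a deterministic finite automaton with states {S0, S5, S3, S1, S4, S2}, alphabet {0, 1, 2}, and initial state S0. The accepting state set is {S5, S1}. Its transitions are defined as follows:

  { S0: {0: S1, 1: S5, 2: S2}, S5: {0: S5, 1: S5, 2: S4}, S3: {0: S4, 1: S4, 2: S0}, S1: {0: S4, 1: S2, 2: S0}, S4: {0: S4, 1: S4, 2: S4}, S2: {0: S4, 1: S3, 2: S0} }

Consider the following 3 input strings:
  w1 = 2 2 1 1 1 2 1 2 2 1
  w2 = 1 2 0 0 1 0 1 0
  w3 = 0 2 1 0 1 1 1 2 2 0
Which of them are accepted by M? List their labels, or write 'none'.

none

w1: S0 → S2 → S0 → S5 → S5 → S5 → S4 → S4 → S4 → S4 → S4  → end S4, rejected
w2: S0 → S5 → S4 → S4 → S4 → S4 → S4 → S4 → S4  → end S4, rejected
w3: S0 → S1 → S0 → S5 → S5 → S5 → S5 → S5 → S4 → S4 → S4  → end S4, rejected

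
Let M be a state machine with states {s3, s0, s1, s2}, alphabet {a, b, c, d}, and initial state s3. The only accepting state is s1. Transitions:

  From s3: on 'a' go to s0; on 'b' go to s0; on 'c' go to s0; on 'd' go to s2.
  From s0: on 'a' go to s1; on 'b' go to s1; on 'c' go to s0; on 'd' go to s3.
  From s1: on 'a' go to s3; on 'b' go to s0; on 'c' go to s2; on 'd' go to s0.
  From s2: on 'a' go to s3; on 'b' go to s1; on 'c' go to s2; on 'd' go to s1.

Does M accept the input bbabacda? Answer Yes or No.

Trace: s3 -b-> s0 -b-> s1 -a-> s3 -b-> s0 -a-> s1 -c-> s2 -d-> s1 -a-> s3
End state s3 is not accepting.

No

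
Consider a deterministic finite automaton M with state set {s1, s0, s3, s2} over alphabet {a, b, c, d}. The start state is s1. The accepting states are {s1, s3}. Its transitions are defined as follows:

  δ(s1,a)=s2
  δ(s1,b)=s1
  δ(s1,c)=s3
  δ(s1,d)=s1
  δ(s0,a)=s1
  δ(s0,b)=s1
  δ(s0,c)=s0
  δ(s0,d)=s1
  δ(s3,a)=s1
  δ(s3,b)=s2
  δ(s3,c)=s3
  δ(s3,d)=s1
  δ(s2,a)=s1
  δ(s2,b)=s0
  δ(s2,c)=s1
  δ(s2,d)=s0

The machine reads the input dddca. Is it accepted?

Yes

s1 → s1 → s1 → s1 → s3 → s1
End state s1 is accepting.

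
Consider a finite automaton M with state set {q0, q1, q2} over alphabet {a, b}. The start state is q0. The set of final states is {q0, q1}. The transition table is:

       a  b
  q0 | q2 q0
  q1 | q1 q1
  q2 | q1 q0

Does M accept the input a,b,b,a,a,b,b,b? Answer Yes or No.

q0 → q2 → q0 → q0 → q2 → q1 → q1 → q1 → q1
End state q1 is accepting.

Yes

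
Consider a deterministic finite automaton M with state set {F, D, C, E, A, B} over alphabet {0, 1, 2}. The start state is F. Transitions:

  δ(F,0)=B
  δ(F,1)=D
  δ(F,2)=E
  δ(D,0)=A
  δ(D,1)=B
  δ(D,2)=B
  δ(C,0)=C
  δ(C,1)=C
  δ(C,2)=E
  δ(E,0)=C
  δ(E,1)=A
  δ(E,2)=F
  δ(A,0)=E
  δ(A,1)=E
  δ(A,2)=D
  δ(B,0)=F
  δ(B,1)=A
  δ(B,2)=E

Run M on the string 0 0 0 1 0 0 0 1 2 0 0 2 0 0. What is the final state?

C

start at F
read '0': F → B
read '0': B → F
read '0': F → B
read '1': B → A
read '0': A → E
read '0': E → C
read '0': C → C
read '1': C → C
read '2': C → E
read '0': E → C
read '0': C → C
read '2': C → E
read '0': E → C
read '0': C → C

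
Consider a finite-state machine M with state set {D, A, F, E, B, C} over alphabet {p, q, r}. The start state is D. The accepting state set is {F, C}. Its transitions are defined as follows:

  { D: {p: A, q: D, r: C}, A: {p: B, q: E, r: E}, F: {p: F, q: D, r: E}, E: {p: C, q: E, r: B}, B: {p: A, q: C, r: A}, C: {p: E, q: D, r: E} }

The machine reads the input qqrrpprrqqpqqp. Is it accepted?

No

D → D → D → C → E → C → E → B → A → E → E → C → D → D → A
End state A is not accepting.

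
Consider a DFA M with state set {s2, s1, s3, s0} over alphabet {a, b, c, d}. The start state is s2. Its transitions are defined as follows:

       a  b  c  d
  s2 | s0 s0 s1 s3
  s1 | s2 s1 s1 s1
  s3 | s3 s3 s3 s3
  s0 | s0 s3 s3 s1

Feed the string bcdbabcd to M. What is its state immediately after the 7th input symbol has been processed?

start at s2
read 'b': s2 → s0
read 'c': s0 → s3
read 'd': s3 → s3
read 'b': s3 → s3
read 'a': s3 → s3
read 'b': s3 → s3
read 'c': s3 → s3
After 7 symbols: s3.

s3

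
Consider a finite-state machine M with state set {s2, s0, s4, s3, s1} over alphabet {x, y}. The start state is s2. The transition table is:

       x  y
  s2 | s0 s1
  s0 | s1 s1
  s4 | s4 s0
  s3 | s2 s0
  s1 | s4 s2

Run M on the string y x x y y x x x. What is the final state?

s4

s2 → s1 → s4 → s4 → s0 → s1 → s4 → s4 → s4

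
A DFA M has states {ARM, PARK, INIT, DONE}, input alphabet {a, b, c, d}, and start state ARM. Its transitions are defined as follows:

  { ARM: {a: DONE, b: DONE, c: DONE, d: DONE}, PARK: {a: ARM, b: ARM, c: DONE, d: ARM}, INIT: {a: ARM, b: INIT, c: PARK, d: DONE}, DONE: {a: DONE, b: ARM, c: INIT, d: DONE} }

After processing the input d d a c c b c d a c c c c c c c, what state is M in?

INIT

ARM → DONE → DONE → DONE → INIT → PARK → ARM → DONE → DONE → DONE → INIT → PARK → DONE → INIT → PARK → DONE → INIT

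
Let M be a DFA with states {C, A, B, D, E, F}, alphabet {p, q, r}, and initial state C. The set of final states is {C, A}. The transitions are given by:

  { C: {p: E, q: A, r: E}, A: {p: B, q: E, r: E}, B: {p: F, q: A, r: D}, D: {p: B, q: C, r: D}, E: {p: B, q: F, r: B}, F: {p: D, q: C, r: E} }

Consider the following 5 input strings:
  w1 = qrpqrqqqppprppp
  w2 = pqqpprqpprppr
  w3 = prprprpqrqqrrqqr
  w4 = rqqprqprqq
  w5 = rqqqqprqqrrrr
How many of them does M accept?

w1:
  start at C
  read 'q': C → A
  read 'r': A → E
  read 'p': E → B
  read 'q': B → A
  read 'r': A → E
  read 'q': E → F
  read 'q': F → C
  read 'q': C → A
  read 'p': A → B
  read 'p': B → F
  read 'p': F → D
  read 'r': D → D
  read 'p': D → B
  read 'p': B → F
  read 'p': F → D
  end D, rejected
w2:
  start at C
  read 'p': C → E
  read 'q': E → F
  read 'q': F → C
  read 'p': C → E
  read 'p': E → B
  read 'r': B → D
  read 'q': D → C
  read 'p': C → E
  read 'p': E → B
  read 'r': B → D
  read 'p': D → B
  read 'p': B → F
  read 'r': F → E
  end E, rejected
w3:
  start at C
  read 'p': C → E
  read 'r': E → B
  read 'p': B → F
  read 'r': F → E
  read 'p': E → B
  read 'r': B → D
  read 'p': D → B
  read 'q': B → A
  read 'r': A → E
  read 'q': E → F
  read 'q': F → C
  read 'r': C → E
  read 'r': E → B
  read 'q': B → A
  read 'q': A → E
  read 'r': E → B
  end B, rejected
w4:
  start at C
  read 'r': C → E
  read 'q': E → F
  read 'q': F → C
  read 'p': C → E
  read 'r': E → B
  read 'q': B → A
  read 'p': A → B
  read 'r': B → D
  read 'q': D → C
  read 'q': C → A
  end A, accepted
w5:
  start at C
  read 'r': C → E
  read 'q': E → F
  read 'q': F → C
  read 'q': C → A
  read 'q': A → E
  read 'p': E → B
  read 'r': B → D
  read 'q': D → C
  read 'q': C → A
  read 'r': A → E
  read 'r': E → B
  read 'r': B → D
  read 'r': D → D
  end D, rejected

1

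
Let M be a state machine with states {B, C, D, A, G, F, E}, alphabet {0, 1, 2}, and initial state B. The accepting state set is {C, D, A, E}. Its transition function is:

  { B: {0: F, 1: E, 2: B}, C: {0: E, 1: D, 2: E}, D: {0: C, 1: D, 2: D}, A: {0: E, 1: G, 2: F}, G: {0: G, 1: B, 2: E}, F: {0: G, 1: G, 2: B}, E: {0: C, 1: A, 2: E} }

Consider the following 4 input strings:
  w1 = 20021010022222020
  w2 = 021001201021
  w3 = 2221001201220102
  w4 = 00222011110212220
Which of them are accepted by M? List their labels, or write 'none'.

w1, w2, w3

w1:
  start at B
  read '2': B → B
  read '0': B → F
  read '0': F → G
  read '2': G → E
  read '1': E → A
  read '0': A → E
  read '1': E → A
  read '0': A → E
  read '0': E → C
  read '2': C → E
  read '2': E → E
  read '2': E → E
  read '2': E → E
  read '2': E → E
  read '0': E → C
  read '2': C → E
  read '0': E → C
  end C, accepted
w2:
  start at B
  read '0': B → F
  read '2': F → B
  read '1': B → E
  read '0': E → C
  read '0': C → E
  read '1': E → A
  read '2': A → F
  read '0': F → G
  read '1': G → B
  read '0': B → F
  read '2': F → B
  read '1': B → E
  end E, accepted
w3:
  start at B
  read '2': B → B
  read '2': B → B
  read '2': B → B
  read '1': B → E
  read '0': E → C
  read '0': C → E
  read '1': E → A
  read '2': A → F
  read '0': F → G
  read '1': G → B
  read '2': B → B
  read '2': B → B
  read '0': B → F
  read '1': F → G
  read '0': G → G
  read '2': G → E
  end E, accepted
w4:
  start at B
  read '0': B → F
  read '0': F → G
  read '2': G → E
  read '2': E → E
  read '2': E → E
  read '0': E → C
  read '1': C → D
  read '1': D → D
  read '1': D → D
  read '1': D → D
  read '0': D → C
  read '2': C → E
  read '1': E → A
  read '2': A → F
  read '2': F → B
  read '2': B → B
  read '0': B → F
  end F, rejected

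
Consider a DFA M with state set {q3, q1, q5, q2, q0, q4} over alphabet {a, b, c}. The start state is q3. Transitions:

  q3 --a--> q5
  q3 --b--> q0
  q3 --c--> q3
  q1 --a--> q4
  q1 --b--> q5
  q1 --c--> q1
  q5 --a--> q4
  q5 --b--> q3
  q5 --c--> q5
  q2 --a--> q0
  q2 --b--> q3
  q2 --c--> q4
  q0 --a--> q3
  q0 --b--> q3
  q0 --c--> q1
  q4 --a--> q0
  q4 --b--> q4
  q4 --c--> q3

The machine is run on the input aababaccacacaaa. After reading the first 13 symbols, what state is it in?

q4

Trace: q3 -a-> q5 -a-> q4 -b-> q4 -a-> q0 -b-> q3 -a-> q5 -c-> q5 -c-> q5 -a-> q4 -c-> q3 -a-> q5 -c-> q5 -a-> q4
After 13 symbols: q4.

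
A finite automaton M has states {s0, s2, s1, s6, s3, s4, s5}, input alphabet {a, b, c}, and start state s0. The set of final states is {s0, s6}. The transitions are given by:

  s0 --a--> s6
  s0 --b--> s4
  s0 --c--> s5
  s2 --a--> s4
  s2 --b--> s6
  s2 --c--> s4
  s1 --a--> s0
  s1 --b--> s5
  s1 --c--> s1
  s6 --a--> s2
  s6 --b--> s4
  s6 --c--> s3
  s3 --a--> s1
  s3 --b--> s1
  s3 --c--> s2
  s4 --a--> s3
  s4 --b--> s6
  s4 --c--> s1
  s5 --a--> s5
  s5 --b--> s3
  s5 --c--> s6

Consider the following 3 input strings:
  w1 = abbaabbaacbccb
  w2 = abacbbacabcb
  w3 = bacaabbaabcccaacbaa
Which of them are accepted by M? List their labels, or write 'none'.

w1: Trace: s0 -a-> s6 -b-> s4 -b-> s6 -a-> s2 -a-> s4 -b-> s6 -b-> s4 -a-> s3 -a-> s1 -c-> s1 -b-> s5 -c-> s6 -c-> s3 -b-> s1  → end s1, rejected
w2: Trace: s0 -a-> s6 -b-> s4 -a-> s3 -c-> s2 -b-> s6 -b-> s4 -a-> s3 -c-> s2 -a-> s4 -b-> s6 -c-> s3 -b-> s1  → end s1, rejected
w3: Trace: s0 -b-> s4 -a-> s3 -c-> s2 -a-> s4 -a-> s3 -b-> s1 -b-> s5 -a-> s5 -a-> s5 -b-> s3 -c-> s2 -c-> s4 -c-> s1 -a-> s0 -a-> s6 -c-> s3 -b-> s1 -a-> s0 -a-> s6  → end s6, accepted

w3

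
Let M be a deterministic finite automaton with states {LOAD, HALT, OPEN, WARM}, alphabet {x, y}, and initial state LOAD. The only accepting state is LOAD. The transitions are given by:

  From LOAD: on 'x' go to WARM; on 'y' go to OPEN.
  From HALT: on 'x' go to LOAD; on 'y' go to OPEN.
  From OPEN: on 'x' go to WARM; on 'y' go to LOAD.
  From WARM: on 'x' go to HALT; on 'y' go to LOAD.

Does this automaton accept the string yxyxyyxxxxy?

Yes

LOAD → OPEN → WARM → LOAD → WARM → LOAD → OPEN → WARM → HALT → LOAD → WARM → LOAD
End state LOAD is accepting.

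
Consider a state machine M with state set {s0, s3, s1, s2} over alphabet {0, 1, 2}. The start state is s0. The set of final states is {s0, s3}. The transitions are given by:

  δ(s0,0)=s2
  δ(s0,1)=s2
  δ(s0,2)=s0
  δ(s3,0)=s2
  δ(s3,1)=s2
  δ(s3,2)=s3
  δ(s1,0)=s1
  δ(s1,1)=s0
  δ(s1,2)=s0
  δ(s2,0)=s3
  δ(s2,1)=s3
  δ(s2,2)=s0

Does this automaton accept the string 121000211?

Yes

s0 → s2 → s0 → s2 → s3 → s2 → s3 → s3 → s2 → s3
End state s3 is accepting.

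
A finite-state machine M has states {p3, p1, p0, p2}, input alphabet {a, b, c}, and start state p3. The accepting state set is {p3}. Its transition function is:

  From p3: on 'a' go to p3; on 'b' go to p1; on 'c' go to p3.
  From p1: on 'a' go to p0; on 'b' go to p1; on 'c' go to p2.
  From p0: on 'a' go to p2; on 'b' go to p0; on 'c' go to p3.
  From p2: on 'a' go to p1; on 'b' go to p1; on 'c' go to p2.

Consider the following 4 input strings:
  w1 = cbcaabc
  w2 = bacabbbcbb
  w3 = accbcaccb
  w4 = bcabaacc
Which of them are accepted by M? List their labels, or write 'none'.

w1:
  start at p3
  read 'c': p3 → p3
  read 'b': p3 → p1
  read 'c': p1 → p2
  read 'a': p2 → p1
  read 'a': p1 → p0
  read 'b': p0 → p0
  read 'c': p0 → p3
  end p3, accepted
w2:
  start at p3
  read 'b': p3 → p1
  read 'a': p1 → p0
  read 'c': p0 → p3
  read 'a': p3 → p3
  read 'b': p3 → p1
  read 'b': p1 → p1
  read 'b': p1 → p1
  read 'c': p1 → p2
  read 'b': p2 → p1
  read 'b': p1 → p1
  end p1, rejected
w3:
  start at p3
  read 'a': p3 → p3
  read 'c': p3 → p3
  read 'c': p3 → p3
  read 'b': p3 → p1
  read 'c': p1 → p2
  read 'a': p2 → p1
  read 'c': p1 → p2
  read 'c': p2 → p2
  read 'b': p2 → p1
  end p1, rejected
w4:
  start at p3
  read 'b': p3 → p1
  read 'c': p1 → p2
  read 'a': p2 → p1
  read 'b': p1 → p1
  read 'a': p1 → p0
  read 'a': p0 → p2
  read 'c': p2 → p2
  read 'c': p2 → p2
  end p2, rejected

w1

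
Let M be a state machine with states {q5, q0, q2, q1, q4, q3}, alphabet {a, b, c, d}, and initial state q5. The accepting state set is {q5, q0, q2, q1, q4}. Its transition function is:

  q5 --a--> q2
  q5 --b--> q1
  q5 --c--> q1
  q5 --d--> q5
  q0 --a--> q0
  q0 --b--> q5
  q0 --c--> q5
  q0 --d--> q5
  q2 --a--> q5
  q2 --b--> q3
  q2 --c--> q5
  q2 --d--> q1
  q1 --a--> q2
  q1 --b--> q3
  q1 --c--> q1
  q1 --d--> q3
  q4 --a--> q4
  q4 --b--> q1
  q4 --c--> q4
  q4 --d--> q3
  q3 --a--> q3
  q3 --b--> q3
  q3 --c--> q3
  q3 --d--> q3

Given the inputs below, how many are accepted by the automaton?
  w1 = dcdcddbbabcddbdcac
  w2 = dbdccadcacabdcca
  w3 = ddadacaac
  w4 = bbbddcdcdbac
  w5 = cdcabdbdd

w1: q5 → q5 → q1 → q3 → q3 → q3 → q3 → q3 → q3 → q3 → q3 → q3 → q3 → q3 → q3 → q3 → q3 → q3 → q3  → end q3, rejected
w2: q5 → q5 → q1 → q3 → q3 → q3 → q3 → q3 → q3 → q3 → q3 → q3 → q3 → q3 → q3 → q3 → q3  → end q3, rejected
w3: q5 → q5 → q5 → q2 → q1 → q2 → q5 → q2 → q5 → q1  → end q1, accepted
w4: q5 → q1 → q3 → q3 → q3 → q3 → q3 → q3 → q3 → q3 → q3 → q3 → q3  → end q3, rejected
w5: q5 → q1 → q3 → q3 → q3 → q3 → q3 → q3 → q3 → q3  → end q3, rejected

1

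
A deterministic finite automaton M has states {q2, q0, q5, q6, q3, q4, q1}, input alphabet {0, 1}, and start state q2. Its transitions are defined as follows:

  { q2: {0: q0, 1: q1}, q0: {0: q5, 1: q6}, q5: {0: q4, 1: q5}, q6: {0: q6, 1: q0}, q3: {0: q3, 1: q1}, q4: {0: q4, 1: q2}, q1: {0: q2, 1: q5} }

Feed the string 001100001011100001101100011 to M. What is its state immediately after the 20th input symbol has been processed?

start at q2
read '0': q2 → q0
read '0': q0 → q5
read '1': q5 → q5
read '1': q5 → q5
read '0': q5 → q4
read '0': q4 → q4
read '0': q4 → q4
read '0': q4 → q4
read '1': q4 → q2
read '0': q2 → q0
read '1': q0 → q6
read '1': q6 → q0
read '1': q0 → q6
read '0': q6 → q6
read '0': q6 → q6
read '0': q6 → q6
read '0': q6 → q6
read '1': q6 → q0
read '1': q0 → q6
read '0': q6 → q6
After 20 symbols: q6.

q6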